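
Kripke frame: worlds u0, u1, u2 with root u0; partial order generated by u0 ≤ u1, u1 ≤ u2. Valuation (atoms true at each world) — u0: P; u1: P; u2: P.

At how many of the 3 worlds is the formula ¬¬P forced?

u0: forces it.
u1: forces it.
u2: forces it.
Worlds forcing the formula: {u0, u1, u2}.

3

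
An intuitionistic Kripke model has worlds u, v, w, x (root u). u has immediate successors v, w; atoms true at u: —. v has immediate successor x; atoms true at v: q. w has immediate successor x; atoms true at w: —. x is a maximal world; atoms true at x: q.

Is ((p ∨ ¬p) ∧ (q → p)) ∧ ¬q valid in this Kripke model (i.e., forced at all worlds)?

No

Not every world: u ⊮ ((p ∨ ¬p) ∧ (q → p)) ∧ ¬q.
u ⊮ ((p ∨ ¬p) ∧ (q → p)) ∧ ¬q since u fails (p ∨ ¬p) ∧ (q → p).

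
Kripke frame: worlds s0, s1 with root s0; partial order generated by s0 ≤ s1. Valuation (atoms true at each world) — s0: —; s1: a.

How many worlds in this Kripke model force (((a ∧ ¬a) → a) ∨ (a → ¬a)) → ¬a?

s0: does not force it — s0 ⊮ (((a ∧ ¬a) → a) ∨ (a → ¬a)) → ¬a: already at s0 itself, s0 ⊩ ((a ∧ ¬a) → a) ∨ (a → ¬a) but s0 ⊮ ¬a.
s1: does not force it.
Worlds forcing the formula: { }.

0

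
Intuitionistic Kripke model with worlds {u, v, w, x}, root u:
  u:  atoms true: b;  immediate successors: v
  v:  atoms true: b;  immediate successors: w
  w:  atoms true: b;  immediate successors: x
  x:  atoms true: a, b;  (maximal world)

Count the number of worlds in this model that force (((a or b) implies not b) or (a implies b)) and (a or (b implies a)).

1

u: does not force it — u does not force (((a or b) implies not b) or (a implies b)) and (a or (b implies a)) since u fails a or (b implies a).
v: does not force it — v does not force (((a or b) implies not b) or (a implies b)) and (a or (b implies a)) since v fails a or (b implies a).
w: does not force it.
x: forces it.
Worlds forcing the formula: {x}.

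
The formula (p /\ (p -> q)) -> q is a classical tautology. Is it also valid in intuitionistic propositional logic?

Yes

This is modus ponens in implicational form, which is intuitionistically derivable.
If a world forces p and p -> q, then applying the implication at that world (which is accessible from itself) gives q.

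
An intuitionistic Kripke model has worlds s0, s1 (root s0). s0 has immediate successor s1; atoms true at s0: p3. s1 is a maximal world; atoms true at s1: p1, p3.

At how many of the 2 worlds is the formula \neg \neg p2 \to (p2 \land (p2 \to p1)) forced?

s0: forces it.
s1: forces it.
Worlds forcing the formula: {s0, s1}.

2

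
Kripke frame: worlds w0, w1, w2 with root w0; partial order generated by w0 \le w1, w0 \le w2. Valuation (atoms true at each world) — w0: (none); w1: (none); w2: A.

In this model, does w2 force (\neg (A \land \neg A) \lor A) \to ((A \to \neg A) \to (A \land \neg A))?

w2 \Vdash (\neg (A \land \neg A) \lor A) \to ((A \to \neg A) \to (A \land \neg A)): every world accessible from w2 that forces \neg (A \land \neg A) \lor A (namely w2) also forces (A \to \neg A) \to (A \land \neg A).

Yes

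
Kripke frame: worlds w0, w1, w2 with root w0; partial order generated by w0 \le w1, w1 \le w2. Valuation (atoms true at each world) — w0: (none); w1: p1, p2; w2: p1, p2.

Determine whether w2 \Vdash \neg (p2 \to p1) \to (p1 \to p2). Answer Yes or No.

w2 \Vdash \neg (p2 \to p1) \to (p1 \to p2) vacuously: no world accessible from w2 forces the antecedent \neg (p2 \to p1).

Yes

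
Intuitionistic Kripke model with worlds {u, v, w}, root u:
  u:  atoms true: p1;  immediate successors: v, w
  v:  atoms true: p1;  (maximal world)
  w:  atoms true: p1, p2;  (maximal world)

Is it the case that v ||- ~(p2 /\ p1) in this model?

Yes

v ||- ~(p2 /\ p1): no world accessible from v forces p2 /\ p1.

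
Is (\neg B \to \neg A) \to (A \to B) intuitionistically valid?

This is the converse of contraposition, which is not intuitionistically valid.
A Kripke countermodel: worlds 0, 1; order generated by 0 \le 1; atoms true at each world — 0:{A}; 1:{A,B}.
0 \nVdash (\neg B \to \neg A) \to (A \to B): already at 0 itself, 0 \Vdash \neg B \to \neg A but 0 \nVdash A \to B.
0 \nVdash A \to B: already at 0 itself, 0 \Vdash A but 0 \nVdash B.
0 lacks atom B, so 0 \nVdash B.
So the root 0 does not force the formula.

No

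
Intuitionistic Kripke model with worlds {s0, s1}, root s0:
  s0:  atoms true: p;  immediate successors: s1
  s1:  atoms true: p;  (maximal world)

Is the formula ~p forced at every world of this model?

Not every world: s0 ||-/- ~p.
s0 ||-/- ~p since s0 is accessible from s0 and s0 ||- p.

No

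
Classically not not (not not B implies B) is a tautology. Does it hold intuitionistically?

This is the double negation of double-negation elimination, which is intuitionistically derivable.
By Glivenko's theorem the double negation of any classical propositional tautology is intuitionistically provable; not not B implies B is classically a tautology.

Yes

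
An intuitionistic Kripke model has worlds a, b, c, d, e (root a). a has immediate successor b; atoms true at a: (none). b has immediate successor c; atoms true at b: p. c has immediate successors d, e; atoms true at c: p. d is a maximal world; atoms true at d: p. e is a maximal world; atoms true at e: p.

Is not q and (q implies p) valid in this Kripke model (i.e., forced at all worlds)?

Yes

a forces not q and (q implies p) since a forces both conjuncts.
Since the root a forces not q and (q implies p) and forcing is persistent (monotone upward), every world forces it.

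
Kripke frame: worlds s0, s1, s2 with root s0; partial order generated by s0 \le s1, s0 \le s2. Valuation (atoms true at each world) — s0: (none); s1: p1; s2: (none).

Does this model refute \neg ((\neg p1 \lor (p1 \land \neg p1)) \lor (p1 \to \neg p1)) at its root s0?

Yes

s0 \nVdash \neg ((\neg p1 \lor (p1 \land \neg p1)) \lor (p1 \to \neg p1)) since s2 is accessible from s0 and s2 \Vdash (\neg p1 \lor (p1 \land \neg p1)) \lor (p1 \to \neg p1).
s2 \Vdash (\neg p1 \lor (p1 \land \neg p1)) \lor (p1 \to \neg p1) via the disjunct \neg p1 \lor (p1 \land \neg p1).
So the root s0 does not force \neg ((\neg p1 \lor (p1 \land \neg p1)) \lor (p1 \to \neg p1)); the model is a countermodel.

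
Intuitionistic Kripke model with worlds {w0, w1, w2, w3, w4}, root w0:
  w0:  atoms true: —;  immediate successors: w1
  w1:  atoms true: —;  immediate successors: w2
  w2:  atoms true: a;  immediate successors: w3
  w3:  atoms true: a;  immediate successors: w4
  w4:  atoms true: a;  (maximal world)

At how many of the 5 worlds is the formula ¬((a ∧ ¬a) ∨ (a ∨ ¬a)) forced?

0

w0: does not force it — w0 ⊮ ¬((a ∧ ¬a) ∨ (a ∨ ¬a)) since w2 is accessible from w0 and w2 ⊩ (a ∧ ¬a) ∨ (a ∨ ¬a).
w1: does not force it.
w2: does not force it.
w3: does not force it.
w4: does not force it.
Worlds forcing the formula: { }.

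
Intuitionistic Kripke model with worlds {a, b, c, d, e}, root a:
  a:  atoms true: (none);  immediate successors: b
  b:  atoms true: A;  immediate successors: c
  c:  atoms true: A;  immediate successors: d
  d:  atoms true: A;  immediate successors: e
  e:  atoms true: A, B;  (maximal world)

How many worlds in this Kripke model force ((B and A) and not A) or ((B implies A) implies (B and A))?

1

a: does not force it — a does not force ((B and A) and not A) or ((B implies A) implies (B and A)): neither disjunct is forced at a.
b: does not force it.
c: does not force it.
d: does not force it.
e: forces it.
Worlds forcing the formula: {e}.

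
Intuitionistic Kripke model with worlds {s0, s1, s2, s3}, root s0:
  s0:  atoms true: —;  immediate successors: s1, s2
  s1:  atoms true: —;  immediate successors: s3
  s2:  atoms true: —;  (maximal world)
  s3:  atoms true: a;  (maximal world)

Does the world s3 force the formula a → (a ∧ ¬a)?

s3 ⊮ a → (a ∧ ¬a): already at s3 itself, s3 ⊩ a but s3 ⊮ a ∧ ¬a.
s3 ⊮ a ∧ ¬a since s3 fails ¬a.

No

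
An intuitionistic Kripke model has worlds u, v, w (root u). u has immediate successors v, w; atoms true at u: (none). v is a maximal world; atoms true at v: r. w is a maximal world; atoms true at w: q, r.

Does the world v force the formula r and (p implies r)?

v forces r and (p implies r) since v forces both conjuncts.

Yes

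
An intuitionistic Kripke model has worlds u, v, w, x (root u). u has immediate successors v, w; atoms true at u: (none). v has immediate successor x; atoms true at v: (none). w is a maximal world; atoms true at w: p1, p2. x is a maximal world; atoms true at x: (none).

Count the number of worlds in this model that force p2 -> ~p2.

2

u: does not force it — u ||-/- p2 -> ~p2: at the accessible world w, w ||- p2 but w ||-/- ~p2.
v: forces it.
w: does not force it.
x: forces it.
Worlds forcing the formula: {v, x}.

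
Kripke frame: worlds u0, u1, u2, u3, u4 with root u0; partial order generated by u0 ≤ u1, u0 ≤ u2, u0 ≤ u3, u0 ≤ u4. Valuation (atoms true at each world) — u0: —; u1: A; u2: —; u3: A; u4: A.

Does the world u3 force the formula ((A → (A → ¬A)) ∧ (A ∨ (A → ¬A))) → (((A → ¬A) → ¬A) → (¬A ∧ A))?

Yes

u3 ⊩ ((A → (A → ¬A)) ∧ (A ∨ (A → ¬A))) → (((A → ¬A) → ¬A) → (¬A ∧ A)) vacuously: no world accessible from u3 forces the antecedent (A → (A → ¬A)) ∧ (A ∨ (A → ¬A)).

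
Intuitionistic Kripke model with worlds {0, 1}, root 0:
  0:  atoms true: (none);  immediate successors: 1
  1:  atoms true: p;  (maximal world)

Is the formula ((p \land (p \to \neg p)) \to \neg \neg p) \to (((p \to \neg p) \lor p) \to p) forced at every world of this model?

0 \Vdash ((p \land (p \to \neg p)) \to \neg \neg p) \to (((p \to \neg p) \lor p) \to p): every world accessible from 0 that forces (p \land (p \to \neg p)) \to \neg \neg p (namely 0, 1) also forces ((p \to \neg p) \lor p) \to p.
Since the root 0 forces ((p \land (p \to \neg p)) \to \neg \neg p) \to (((p \to \neg p) \lor p) \to p) and forcing is persistent (monotone upward), every world forces it.

Yes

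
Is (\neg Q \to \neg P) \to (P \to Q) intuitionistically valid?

This is the converse of contraposition, which is not intuitionistically valid.
A Kripke countermodel: worlds u0, u1; order generated by u0 \le u1; atoms true at each world — u0:{P}; u1:{P,Q}.
u0 \nVdash (\neg Q \to \neg P) \to (P \to Q): already at u0 itself, u0 \Vdash \neg Q \to \neg P but u0 \nVdash P \to Q.
u0 \nVdash P \to Q: already at u0 itself, u0 \Vdash P but u0 \nVdash Q.
u0 lacks atom Q, so u0 \nVdash Q.
So the root u0 does not force the formula.

No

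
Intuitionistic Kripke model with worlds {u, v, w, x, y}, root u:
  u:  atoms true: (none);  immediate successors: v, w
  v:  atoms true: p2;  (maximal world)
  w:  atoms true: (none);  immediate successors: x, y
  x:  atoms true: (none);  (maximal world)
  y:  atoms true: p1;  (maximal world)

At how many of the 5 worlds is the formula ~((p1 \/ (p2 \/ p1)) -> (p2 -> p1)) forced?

1

u: does not force it — u ||-/- ~((p1 \/ (p2 \/ p1)) -> (p2 -> p1)) since w is accessible from u and w ||- (p1 \/ (p2 \/ p1)) -> (p2 -> p1).
v: forces it.
w: does not force it — w ||-/- ~((p1 \/ (p2 \/ p1)) -> (p2 -> p1)) since w is accessible from w and w ||- (p1 \/ (p2 \/ p1)) -> (p2 -> p1).
x: does not force it — x ||-/- ~((p1 \/ (p2 \/ p1)) -> (p2 -> p1)) since x is accessible from x and x ||- (p1 \/ (p2 \/ p1)) -> (p2 -> p1).
y: does not force it.
Worlds forcing the formula: {v}.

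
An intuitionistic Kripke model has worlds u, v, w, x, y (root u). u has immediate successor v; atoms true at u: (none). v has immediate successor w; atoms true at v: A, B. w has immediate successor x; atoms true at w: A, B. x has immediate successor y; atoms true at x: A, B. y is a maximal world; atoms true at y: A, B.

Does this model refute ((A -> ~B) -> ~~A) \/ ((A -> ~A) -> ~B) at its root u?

No

u ||- ((A -> ~B) -> ~~A) \/ ((A -> ~A) -> ~B) via the disjunct (A -> ~B) -> ~~A.
So the root u forces ((A -> ~B) -> ~~A) \/ ((A -> ~A) -> ~B); the model is not a countermodel.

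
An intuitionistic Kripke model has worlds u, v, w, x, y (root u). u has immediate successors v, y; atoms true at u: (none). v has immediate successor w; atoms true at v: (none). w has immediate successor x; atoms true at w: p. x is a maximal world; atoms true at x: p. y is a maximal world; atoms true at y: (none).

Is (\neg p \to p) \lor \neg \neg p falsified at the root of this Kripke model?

Yes

u \nVdash (\neg p \to p) \lor \neg \neg p: neither disjunct is forced at u.
u \nVdash \neg p \to p: at the accessible world y, y \Vdash \neg p but y \nVdash p.
y lacks atom p, so y \nVdash p.
So the root u does not force (\neg p \to p) \lor \neg \neg p; the model is a countermodel.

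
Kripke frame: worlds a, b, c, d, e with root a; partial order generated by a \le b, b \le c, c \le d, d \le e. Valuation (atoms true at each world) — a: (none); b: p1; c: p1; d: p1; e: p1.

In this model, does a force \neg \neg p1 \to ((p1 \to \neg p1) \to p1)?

Yes

a \Vdash \neg \neg p1 \to ((p1 \to \neg p1) \to p1): every world accessible from a that forces \neg \neg p1 (namely a, b, c, d, e) also forces (p1 \to \neg p1) \to p1.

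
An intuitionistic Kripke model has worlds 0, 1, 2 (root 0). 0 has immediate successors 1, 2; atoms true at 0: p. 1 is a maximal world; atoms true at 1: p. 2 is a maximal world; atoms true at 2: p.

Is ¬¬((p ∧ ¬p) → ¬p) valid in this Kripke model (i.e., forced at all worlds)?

0 ⊩ ¬¬((p ∧ ¬p) → ¬p): no world accessible from 0 forces ¬((p ∧ ¬p) → ¬p).
Since the root 0 forces ¬¬((p ∧ ¬p) → ¬p) and forcing is persistent (monotone upward), every world forces it.

Yes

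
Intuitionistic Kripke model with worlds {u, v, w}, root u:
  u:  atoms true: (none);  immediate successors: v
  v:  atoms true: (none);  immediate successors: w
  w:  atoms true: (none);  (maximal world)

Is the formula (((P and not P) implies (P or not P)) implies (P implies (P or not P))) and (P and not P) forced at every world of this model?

Not every world: u does not force (((P and not P) implies (P or not P)) implies (P implies (P or not P))) and (P and not P).
u does not force (((P and not P) implies (P or not P)) implies (P implies (P or not P))) and (P and not P) since u fails P and not P.

No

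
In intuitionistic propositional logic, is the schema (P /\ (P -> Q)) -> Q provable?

Yes

This is modus ponens in implicational form, which is intuitionistically derivable.
If a world forces P and P -> Q, then applying the implication at that world (which is accessible from itself) gives Q.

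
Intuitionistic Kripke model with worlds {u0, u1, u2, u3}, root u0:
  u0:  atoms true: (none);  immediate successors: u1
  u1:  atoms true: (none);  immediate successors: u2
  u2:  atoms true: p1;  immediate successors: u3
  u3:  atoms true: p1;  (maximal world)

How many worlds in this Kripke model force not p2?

4

u0: forces it.
u1: forces it.
u2: forces it.
u3: forces it.
Worlds forcing the formula: {u0, u1, u2, u3}.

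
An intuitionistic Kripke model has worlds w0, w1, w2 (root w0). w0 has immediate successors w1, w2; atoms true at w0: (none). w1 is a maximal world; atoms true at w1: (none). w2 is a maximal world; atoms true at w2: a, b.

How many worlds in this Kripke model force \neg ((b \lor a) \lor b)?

w0: does not force it — w0 \nVdash \neg ((b \lor a) \lor b) since w2 is accessible from w0 and w2 \Vdash (b \lor a) \lor b.
w1: forces it.
w2: does not force it.
Worlds forcing the formula: {w1}.

1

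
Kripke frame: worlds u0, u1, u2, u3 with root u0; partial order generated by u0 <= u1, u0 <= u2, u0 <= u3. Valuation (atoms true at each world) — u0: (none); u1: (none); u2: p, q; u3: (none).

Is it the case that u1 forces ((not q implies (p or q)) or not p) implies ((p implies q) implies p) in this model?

u1 does not force ((not q implies (p or q)) or not p) implies ((p implies q) implies p): already at u1 itself, u1 forces (not q implies (p or q)) or not p but u1 does not force (p implies q) implies p.
u1 does not force (p implies q) implies p: already at u1 itself, u1 forces p implies q but u1 does not force p.
u1 lacks atom p, so u1 does not force p.

No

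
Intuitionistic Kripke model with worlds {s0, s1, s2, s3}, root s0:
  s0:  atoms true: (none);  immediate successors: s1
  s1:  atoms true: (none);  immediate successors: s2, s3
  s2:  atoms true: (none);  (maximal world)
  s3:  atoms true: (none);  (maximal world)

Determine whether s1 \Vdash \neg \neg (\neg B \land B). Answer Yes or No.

No

s1 \nVdash \neg \neg (\neg B \land B) since s1 is accessible from s1 and s1 \Vdash \neg (\neg B \land B).
s1 \Vdash \neg (\neg B \land B): no world accessible from s1 forces \neg B \land B.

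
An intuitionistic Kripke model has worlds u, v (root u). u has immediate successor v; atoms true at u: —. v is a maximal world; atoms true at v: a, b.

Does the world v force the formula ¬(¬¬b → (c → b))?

v ⊮ ¬(¬¬b → (c → b)) since v is accessible from v and v ⊩ ¬¬b → (c → b).
v ⊩ ¬¬b → (c → b): every world accessible from v that forces ¬¬b (namely v) also forces c → b.

No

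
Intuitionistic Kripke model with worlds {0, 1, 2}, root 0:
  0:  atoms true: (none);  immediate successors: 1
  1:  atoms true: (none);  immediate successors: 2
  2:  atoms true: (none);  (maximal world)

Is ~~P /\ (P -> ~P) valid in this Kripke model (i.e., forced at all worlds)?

No

Not every world: 0 ||-/- ~~P /\ (P -> ~P).
0 ||-/- ~~P /\ (P -> ~P) since 0 fails ~~P.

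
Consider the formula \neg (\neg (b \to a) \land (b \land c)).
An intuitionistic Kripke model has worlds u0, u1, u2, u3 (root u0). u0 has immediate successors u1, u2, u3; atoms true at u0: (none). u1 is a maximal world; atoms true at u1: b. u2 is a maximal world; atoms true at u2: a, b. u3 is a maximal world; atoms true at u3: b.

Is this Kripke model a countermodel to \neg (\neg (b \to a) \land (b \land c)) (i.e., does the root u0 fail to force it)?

No

u0 \Vdash \neg (\neg (b \to a) \land (b \land c)): no world accessible from u0 forces \neg (b \to a) \land (b \land c).
So the root u0 forces \neg (\neg (b \to a) \land (b \land c)); the model is not a countermodel.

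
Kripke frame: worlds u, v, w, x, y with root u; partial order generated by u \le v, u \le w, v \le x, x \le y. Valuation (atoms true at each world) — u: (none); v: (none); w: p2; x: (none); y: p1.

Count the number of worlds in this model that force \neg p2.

u: does not force it — u \nVdash \neg p2 since w is accessible from u and w \Vdash p2.
v: forces it.
w: does not force it — w \nVdash \neg p2 since w is accessible from w and w \Vdash p2.
x: forces it.
y: forces it.
Worlds forcing the formula: {v, x, y}.

3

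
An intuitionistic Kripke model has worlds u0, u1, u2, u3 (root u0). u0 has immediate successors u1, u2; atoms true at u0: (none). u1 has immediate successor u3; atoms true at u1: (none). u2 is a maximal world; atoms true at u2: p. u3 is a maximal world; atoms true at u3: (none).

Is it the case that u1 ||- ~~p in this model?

u1 ||-/- ~~p since u1 is accessible from u1 and u1 ||- ~p.
u1 ||- ~p: no world accessible from u1 forces p.

No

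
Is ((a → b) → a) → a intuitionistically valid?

No

This is Peirce's law, which is not intuitionistically valid.
A Kripke countermodel: worlds w0, w1; order generated by w0 ≤ w1; atoms true at each world — w0:{}; w1:{a}.
w0 ⊮ ((a → b) → a) → a: already at w0 itself, w0 ⊩ (a → b) → a but w0 ⊮ a.
w0 lacks atom a, so w0 ⊮ a.
So the root w0 does not force the formula.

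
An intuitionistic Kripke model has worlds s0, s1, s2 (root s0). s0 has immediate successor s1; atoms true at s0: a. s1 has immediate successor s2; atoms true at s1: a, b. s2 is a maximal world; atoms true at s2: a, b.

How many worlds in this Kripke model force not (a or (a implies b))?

s0: does not force it — s0 does not force not (a or (a implies b)) since s0 is accessible from s0 and s0 forces a or (a implies b).
s1: does not force it.
s2: does not force it.
Worlds forcing the formula: { }.

0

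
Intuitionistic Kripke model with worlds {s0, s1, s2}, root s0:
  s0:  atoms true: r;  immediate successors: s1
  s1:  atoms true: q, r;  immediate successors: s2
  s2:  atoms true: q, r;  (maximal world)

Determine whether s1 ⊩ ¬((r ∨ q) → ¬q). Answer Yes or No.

Yes

s1 ⊩ ¬((r ∨ q) → ¬q): no world accessible from s1 forces (r ∨ q) → ¬q.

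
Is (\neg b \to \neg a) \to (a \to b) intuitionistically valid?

This is the converse of contraposition, which is not intuitionistically valid.
A Kripke countermodel: worlds u, v; order generated by u \le v; atoms true at each world — u:{a}; v:{a,b}.
u \nVdash (\neg b \to \neg a) \to (a \to b): already at u itself, u \Vdash \neg b \to \neg a but u \nVdash a \to b.
u \nVdash a \to b: already at u itself, u \Vdash a but u \nVdash b.
u lacks atom b, so u \nVdash b.
So the root u does not force the formula.

No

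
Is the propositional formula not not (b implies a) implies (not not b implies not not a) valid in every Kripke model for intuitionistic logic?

This is the distribution of double negation over implication, which is intuitionistically derivable.
Assume not not (b implies a) and not not b; suppose not a. Then b implies a would give not b (by contraposition), contradicting not not b; so not (b implies a), contradicting not not (b implies a). Hence not not a.

Yes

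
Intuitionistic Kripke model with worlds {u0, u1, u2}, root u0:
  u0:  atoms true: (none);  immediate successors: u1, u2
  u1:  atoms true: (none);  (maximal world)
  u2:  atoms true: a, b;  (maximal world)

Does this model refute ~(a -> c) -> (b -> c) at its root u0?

u0 ||-/- ~(a -> c) -> (b -> c): at the accessible world u2, u2 ||- ~(a -> c) but u2 ||-/- b -> c.
u2 ||-/- b -> c: already at u2 itself, u2 ||- b but u2 ||-/- c.
u2 lacks atom c, so u2 ||-/- c.
So the root u0 does not force ~(a -> c) -> (b -> c); the model is a countermodel.

Yes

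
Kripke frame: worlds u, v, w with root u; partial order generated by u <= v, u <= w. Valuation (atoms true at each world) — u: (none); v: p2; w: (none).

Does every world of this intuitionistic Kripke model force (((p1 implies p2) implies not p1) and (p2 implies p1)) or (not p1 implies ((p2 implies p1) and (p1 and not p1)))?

Not every world: u does not force (((p1 implies p2) implies not p1) and (p2 implies p1)) or (not p1 implies ((p2 implies p1) and (p1 and not p1))).
u does not force (((p1 implies p2) implies not p1) and (p2 implies p1)) or (not p1 implies ((p2 implies p1) and (p1 and not p1))): neither disjunct is forced at u.
u does not force ((p1 implies p2) implies not p1) and (p2 implies p1) since u fails p2 implies p1.

No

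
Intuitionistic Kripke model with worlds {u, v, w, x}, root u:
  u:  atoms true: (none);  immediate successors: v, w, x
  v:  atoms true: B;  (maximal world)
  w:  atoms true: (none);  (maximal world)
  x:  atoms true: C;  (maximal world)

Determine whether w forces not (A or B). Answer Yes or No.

Yes

w forces not (A or B): no world accessible from w forces A or B.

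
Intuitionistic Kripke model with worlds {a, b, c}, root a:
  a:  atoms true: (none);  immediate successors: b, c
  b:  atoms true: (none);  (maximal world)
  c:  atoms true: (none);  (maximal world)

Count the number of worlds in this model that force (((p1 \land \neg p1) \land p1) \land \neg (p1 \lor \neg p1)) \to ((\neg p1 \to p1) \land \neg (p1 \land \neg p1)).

3

a: forces it.
b: forces it.
c: forces it.
Worlds forcing the formula: {a, b, c}.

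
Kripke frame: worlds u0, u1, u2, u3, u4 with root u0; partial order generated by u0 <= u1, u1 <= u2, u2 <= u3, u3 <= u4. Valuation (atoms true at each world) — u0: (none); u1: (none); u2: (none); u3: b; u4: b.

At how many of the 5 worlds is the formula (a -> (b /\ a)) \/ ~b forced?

u0: forces it.
u1: forces it.
u2: forces it.
u3: forces it.
u4: forces it.
Worlds forcing the formula: {u0, u1, u2, u3, u4}.

5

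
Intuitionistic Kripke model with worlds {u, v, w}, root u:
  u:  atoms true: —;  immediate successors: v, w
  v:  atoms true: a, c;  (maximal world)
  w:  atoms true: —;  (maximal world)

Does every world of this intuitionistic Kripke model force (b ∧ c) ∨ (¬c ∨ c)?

Not every world: u ⊮ (b ∧ c) ∨ (¬c ∨ c).
u ⊮ (b ∧ c) ∨ (¬c ∨ c): neither disjunct is forced at u.
u ⊮ b ∧ c since u fails b.

No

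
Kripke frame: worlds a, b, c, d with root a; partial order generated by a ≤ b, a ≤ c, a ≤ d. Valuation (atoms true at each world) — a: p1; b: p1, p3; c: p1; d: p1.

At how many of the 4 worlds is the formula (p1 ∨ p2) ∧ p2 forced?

a: does not force it — a ⊮ (p1 ∨ p2) ∧ p2 since a fails p2.
b: does not force it.
c: does not force it.
d: does not force it.
Worlds forcing the formula: { }.

0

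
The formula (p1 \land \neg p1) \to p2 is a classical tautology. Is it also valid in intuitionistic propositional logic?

This is an instance of ex falso quodlibet, which is intuitionistically derivable.
No world can force both p1 and \neg p1, so the antecedent p1 \land \neg p1 is never forced and the implication holds vacuously at every world.

Yes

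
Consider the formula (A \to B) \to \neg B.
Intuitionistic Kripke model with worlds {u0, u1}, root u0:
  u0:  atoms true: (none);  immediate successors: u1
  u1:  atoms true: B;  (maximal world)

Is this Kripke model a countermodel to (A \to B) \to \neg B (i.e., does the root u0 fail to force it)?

Yes

u0 \nVdash (A \to B) \to \neg B: already at u0 itself, u0 \Vdash A \to B but u0 \nVdash \neg B.
u0 \nVdash \neg B since u1 is accessible from u0 and u1 \Vdash B.
So the root u0 does not force (A \to B) \to \neg B; the model is a countermodel.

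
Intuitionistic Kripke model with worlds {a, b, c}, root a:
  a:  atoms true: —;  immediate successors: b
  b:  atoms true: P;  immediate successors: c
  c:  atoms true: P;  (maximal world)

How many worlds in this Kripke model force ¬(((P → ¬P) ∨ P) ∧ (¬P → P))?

0

a: does not force it — a ⊮ ¬(((P → ¬P) ∨ P) ∧ (¬P → P)) since b is accessible from a and b ⊩ ((P → ¬P) ∨ P) ∧ (¬P → P).
b: does not force it.
c: does not force it.
Worlds forcing the formula: { }.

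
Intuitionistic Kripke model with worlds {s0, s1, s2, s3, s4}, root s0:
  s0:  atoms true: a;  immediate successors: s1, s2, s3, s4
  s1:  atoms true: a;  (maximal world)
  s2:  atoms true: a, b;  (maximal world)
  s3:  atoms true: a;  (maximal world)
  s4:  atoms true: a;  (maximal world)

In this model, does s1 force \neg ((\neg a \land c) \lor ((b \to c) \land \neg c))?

No

s1 \nVdash \neg ((\neg a \land c) \lor ((b \to c) \land \neg c)) since s1 is accessible from s1 and s1 \Vdash (\neg a \land c) \lor ((b \to c) \land \neg c).
s1 \Vdash (\neg a \land c) \lor ((b \to c) \land \neg c) via the disjunct (b \to c) \land \neg c.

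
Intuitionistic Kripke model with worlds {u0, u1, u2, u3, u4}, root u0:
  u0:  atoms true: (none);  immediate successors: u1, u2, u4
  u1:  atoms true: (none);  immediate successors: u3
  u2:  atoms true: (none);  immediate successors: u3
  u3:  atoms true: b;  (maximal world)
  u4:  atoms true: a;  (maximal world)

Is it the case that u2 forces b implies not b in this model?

u2 does not force b implies not b: at the accessible world u3, u3 forces b but u3 does not force not b.
u3 does not force not b since u3 is accessible from u3 and u3 forces b.

No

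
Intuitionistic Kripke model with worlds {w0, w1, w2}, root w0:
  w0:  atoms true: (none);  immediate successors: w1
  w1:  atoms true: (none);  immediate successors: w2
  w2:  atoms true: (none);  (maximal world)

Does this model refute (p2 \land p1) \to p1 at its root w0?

No

w0 \Vdash (p2 \land p1) \to p1 vacuously: no world accessible from w0 forces the antecedent p2 \land p1.
So the root w0 forces (p2 \land p1) \to p1; the model is not a countermodel.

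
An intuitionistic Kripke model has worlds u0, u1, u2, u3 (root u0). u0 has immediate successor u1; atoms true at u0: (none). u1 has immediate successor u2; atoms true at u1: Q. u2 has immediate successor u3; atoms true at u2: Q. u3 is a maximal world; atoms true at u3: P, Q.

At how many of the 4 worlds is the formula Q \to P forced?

1

u0: does not force it — u0 \nVdash Q \to P: at the accessible world u1, u1 \Vdash Q but u1 \nVdash P.
u1: does not force it — u1 \nVdash Q \to P: already at u1 itself, u1 \Vdash Q but u1 \nVdash P.
u2: does not force it — u2 \nVdash Q \to P: already at u2 itself, u2 \Vdash Q but u2 \nVdash P.
u3: forces it.
Worlds forcing the formula: {u3}.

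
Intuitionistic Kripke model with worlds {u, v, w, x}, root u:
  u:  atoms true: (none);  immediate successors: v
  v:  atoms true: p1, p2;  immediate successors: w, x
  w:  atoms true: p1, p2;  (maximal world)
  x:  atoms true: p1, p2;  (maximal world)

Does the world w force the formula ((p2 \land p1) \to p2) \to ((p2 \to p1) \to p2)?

w \Vdash ((p2 \land p1) \to p2) \to ((p2 \to p1) \to p2): every world accessible from w that forces (p2 \land p1) \to p2 (namely w) also forces (p2 \to p1) \to p2.

Yes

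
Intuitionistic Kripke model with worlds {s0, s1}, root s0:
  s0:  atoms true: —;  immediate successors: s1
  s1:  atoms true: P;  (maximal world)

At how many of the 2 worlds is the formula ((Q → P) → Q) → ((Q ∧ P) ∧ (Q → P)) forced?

s0: forces it.
s1: forces it.
Worlds forcing the formula: {s0, s1}.

2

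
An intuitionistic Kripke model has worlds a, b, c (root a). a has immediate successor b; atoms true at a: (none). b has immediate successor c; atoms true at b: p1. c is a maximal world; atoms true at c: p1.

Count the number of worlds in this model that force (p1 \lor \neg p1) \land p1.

2

a: does not force it — a \nVdash (p1 \lor \neg p1) \land p1 since a fails p1 \lor \neg p1.
b: forces it.
c: forces it.
Worlds forcing the formula: {b, c}.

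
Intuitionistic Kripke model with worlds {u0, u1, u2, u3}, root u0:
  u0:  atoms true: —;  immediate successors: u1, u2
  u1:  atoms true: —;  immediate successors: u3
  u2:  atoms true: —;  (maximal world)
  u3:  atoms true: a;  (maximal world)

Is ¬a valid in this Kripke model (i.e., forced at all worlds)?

Not every world: u0 ⊮ ¬a.
u0 ⊮ ¬a since u3 is accessible from u0 and u3 ⊩ a.

No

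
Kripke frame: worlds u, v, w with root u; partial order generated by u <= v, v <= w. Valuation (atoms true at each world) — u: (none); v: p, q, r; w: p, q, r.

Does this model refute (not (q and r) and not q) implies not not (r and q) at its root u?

No

u forces (not (q and r) and not q) implies not not (r and q) vacuously: no world accessible from u forces the antecedent not (q and r) and not q.
So the root u forces (not (q and r) and not q) implies not not (r and q); the model is not a countermodel.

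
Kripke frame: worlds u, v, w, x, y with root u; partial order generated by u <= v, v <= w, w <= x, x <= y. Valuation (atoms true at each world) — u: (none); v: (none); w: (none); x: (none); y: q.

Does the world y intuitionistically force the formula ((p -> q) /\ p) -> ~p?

y ||- ((p -> q) /\ p) -> ~p vacuously: no world accessible from y forces the antecedent (p -> q) /\ p.

Yes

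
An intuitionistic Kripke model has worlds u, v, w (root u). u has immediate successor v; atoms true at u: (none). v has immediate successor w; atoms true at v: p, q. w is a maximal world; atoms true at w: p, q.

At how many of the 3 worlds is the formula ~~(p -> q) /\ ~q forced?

0

u: does not force it — u ||-/- ~~(p -> q) /\ ~q since u fails ~q.
v: does not force it — v ||-/- ~~(p -> q) /\ ~q since v fails ~q.
w: does not force it.
Worlds forcing the formula: { }.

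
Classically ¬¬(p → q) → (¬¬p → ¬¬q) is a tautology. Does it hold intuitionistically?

Yes

This is the distribution of double negation over implication, which is intuitionistically derivable.
Assume ¬¬(p → q) and ¬¬p; suppose ¬q. Then p → q would give ¬p (by contraposition), contradicting ¬¬p; so ¬(p → q), contradicting ¬¬(p → q). Hence ¬¬q.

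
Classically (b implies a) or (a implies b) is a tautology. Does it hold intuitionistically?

This is the Gödel–Dummett linearity axiom, which is not intuitionistically valid.
A Kripke countermodel: worlds u0, u1, u2; order generated by u0 <= u1, u0 <= u2; atoms true at each world — u0:{}; u1:{b}; u2:{a}.
u0 does not force (b implies a) or (a implies b): neither disjunct is forced at u0.
u0 does not force b implies a: at the accessible world u1, u1 forces b but u1 does not force a.
u1 lacks atom a, so u1 does not force a.
So the root u0 does not force the formula.

No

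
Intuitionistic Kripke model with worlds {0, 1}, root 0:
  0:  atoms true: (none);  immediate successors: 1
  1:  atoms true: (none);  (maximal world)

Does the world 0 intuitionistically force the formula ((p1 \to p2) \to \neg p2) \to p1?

0 \nVdash ((p1 \to p2) \to \neg p2) \to p1: already at 0 itself, 0 \Vdash (p1 \to p2) \to \neg p2 but 0 \nVdash p1.
0 lacks atom p1, so 0 \nVdash p1.

No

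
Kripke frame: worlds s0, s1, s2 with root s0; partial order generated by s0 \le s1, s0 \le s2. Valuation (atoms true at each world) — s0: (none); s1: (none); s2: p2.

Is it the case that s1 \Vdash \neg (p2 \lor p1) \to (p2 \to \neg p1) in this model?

Yes

s1 \Vdash \neg (p2 \lor p1) \to (p2 \to \neg p1): every world accessible from s1 that forces \neg (p2 \lor p1) (namely s1) also forces p2 \to \neg p1.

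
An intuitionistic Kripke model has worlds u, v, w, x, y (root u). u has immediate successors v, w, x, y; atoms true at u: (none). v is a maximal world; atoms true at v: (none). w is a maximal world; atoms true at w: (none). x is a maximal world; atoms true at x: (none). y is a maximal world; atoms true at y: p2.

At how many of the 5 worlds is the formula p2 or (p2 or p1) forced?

1

u: does not force it — u does not force p2 or (p2 or p1): neither disjunct is forced at u.
v: does not force it — v does not force p2 or (p2 or p1): neither disjunct is forced at v.
w: does not force it.
x: does not force it.
y: forces it.
Worlds forcing the formula: {y}.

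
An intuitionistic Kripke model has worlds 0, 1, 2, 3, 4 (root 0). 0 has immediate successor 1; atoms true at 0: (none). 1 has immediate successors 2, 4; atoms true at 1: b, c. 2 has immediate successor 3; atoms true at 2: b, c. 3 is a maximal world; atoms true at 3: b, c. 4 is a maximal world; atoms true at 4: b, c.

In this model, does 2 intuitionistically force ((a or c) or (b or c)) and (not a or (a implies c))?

2 forces ((a or c) or (b or c)) and (not a or (a implies c)) since 2 forces both conjuncts.

Yes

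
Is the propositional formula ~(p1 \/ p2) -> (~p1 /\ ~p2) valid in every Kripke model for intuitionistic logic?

This is a constructively valid De Morgan direction (negated disjunction to conjunction of negations), which is intuitionistically derivable.
From ~(p1 \/ p2): if p1 held then p1 \/ p2 would, contradiction — so ~p1; similarly ~p2.

Yes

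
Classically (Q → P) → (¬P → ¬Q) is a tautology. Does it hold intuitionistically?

Yes

This is the forward direction of contraposition, which is intuitionistically derivable.
Assume Q → P and ¬P. If Q held then P would follow, contradicting ¬P; so ¬Q.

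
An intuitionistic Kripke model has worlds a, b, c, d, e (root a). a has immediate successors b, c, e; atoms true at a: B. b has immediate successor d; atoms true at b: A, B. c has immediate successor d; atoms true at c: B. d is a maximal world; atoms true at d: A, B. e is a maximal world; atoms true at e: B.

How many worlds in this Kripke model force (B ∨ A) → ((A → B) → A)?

a: does not force it — a ⊮ (B ∨ A) → ((A → B) → A): already at a itself, a ⊩ B ∨ A but a ⊮ (A → B) → A.
b: forces it.
c: does not force it — c ⊮ (B ∨ A) → ((A → B) → A): already at c itself, c ⊩ B ∨ A but c ⊮ (A → B) → A.
d: forces it.
e: does not force it.
Worlds forcing the formula: {b, d}.

2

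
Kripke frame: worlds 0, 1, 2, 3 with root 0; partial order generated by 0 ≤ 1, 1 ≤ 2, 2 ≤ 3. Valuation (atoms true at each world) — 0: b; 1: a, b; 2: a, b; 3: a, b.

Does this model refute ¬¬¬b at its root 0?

Yes

0 ⊮ ¬¬¬b since 0 is accessible from 0 and 0 ⊩ ¬¬b.
0 ⊩ ¬¬b: no world accessible from 0 forces ¬b.
So the root 0 does not force ¬¬¬b; the model is a countermodel.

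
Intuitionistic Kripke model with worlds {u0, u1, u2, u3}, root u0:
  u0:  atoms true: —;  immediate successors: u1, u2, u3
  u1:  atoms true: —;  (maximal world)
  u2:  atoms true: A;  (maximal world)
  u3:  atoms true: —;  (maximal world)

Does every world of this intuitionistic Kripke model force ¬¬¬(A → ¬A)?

No

Not every world: u0 ⊮ ¬¬¬(A → ¬A).
u0 ⊮ ¬¬¬(A → ¬A) since u1 is accessible from u0 and u1 ⊩ ¬¬(A → ¬A).
u1 ⊩ ¬¬(A → ¬A): no world accessible from u1 forces ¬(A → ¬A).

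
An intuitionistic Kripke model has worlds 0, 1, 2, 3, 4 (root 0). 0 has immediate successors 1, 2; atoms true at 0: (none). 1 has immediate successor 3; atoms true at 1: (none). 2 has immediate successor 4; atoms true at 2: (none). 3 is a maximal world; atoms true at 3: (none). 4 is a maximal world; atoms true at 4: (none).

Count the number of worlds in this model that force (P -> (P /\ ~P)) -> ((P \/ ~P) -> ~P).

0: forces it.
1: forces it.
2: forces it.
3: forces it.
4: forces it.
Worlds forcing the formula: {0, 1, 2, 3, 4}.

5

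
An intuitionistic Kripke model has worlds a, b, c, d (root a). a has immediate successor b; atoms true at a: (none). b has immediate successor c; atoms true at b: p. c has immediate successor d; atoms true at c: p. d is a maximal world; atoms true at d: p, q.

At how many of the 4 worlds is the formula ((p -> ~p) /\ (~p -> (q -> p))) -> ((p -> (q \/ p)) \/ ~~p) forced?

a: forces it.
b: forces it.
c: forces it.
d: forces it.
Worlds forcing the formula: {a, b, c, d}.

4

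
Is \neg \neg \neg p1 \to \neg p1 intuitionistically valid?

This is triple-negation reduction, which is intuitionistically derivable.
Assume \neg \neg \neg p1 and suppose p1. Then \neg \neg p1 (double-negation introduction), contradicting \neg \neg \neg p1. So \neg p1.

Yes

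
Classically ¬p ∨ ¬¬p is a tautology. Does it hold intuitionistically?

No

This is the weak law of excluded middle, which is not intuitionistically valid.
A Kripke countermodel: worlds a, b, c; order generated by a ≤ b, a ≤ c; atoms true at each world — a:{}; b:{p}; c:{}.
a ⊮ ¬p ∨ ¬¬p: neither disjunct is forced at a.
a ⊮ ¬p since b is accessible from a and b ⊩ p.
So the root a does not force the formula.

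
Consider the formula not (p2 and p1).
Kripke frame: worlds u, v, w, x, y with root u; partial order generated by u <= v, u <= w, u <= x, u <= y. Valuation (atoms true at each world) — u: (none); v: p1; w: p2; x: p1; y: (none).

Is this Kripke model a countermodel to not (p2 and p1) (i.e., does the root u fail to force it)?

No

u forces not (p2 and p1): no world accessible from u forces p2 and p1.
So the root u forces not (p2 and p1); the model is not a countermodel.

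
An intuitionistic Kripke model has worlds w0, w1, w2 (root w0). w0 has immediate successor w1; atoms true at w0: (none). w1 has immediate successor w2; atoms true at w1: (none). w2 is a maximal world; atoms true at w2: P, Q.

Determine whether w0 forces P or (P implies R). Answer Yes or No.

No

w0 does not force P or (P implies R): neither disjunct is forced at w0.
w0 lacks atom P, so w0 does not force P.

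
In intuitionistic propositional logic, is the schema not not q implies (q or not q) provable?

No

This is a variant of double-negation elimination (deriving excluded middle from double negation), which is not intuitionistically valid.
A Kripke countermodel: worlds s0, s1; order generated by s0 <= s1; atoms true at each world — s0:{}; s1:{q}.
s0 does not force not not q implies (q or not q): already at s0 itself, s0 forces not not q but s0 does not force q or not q.
s0 does not force q or not q: neither disjunct is forced at s0.
s0 lacks atom q, so s0 does not force q.
So the root s0 does not force the formula.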